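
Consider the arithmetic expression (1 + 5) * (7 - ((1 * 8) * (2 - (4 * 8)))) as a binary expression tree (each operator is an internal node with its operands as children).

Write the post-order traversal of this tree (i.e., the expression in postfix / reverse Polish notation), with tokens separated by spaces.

Post-order on an expression tree gives postfix notation: for each operator, emit left operand, right operand, then the operator.

1 5 + 7 1 8 * 2 4 8 * - * - *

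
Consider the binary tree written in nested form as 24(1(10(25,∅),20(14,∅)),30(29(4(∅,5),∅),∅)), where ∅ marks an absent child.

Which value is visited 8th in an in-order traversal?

5

In-order visits the left subtree, then the node, then the right subtree.
At 24: go left to 1.
  At 1: go left to 10.
    At 10: go left to 25.
      25 is a leaf — visit 25.
    Visit 10.
    At 10: no right child.
  Visit 1.
  At 1: go right to 20.
    At 20: go left to 14.
      14 is a leaf — visit 14.
    Visit 20.
    At 20: no right child.
Visit 24.
At 24: go right to 30.
  At 30: go left to 29.
    At 29: go left to 4.
      At 4: no left child.
      Visit 4.
      At 4: go right to 5.
        5 is a leaf — visit 5.
    Visit 29.
    At 29: no right child.
  Visit 30.
  At 30: no right child.
Full in-order sequence: 25, 10, 1, 14, 20, 24, 4, 5, 29, 30.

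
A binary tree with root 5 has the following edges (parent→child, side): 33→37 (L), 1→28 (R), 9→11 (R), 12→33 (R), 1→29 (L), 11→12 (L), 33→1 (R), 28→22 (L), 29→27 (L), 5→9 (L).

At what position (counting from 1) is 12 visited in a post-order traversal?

Post-order visits the left subtree, then the right subtree, then the node.
At 5: go left to 9.
  At 9: no left child.
  At 9: go right to 11.
    At 11: go left to 12.
      At 12: no left child.
      At 12: go right to 33.
        At 33: go left to 37.
          37 is a leaf — visit 37.
        At 33: go right to 1.
          At 1: go left to 29.
            At 29: go left to 27.
              27 is a leaf — visit 27.
            At 29: no right child.
            Visit 29.
          At 1: go right to 28.
            At 28: go left to 22.
              22 is a leaf — visit 22.
            At 28: no right child.
            Visit 28.
          Visit 1.
        Visit 33.
      Visit 12.
    At 11: no right child.
    Visit 11.
  Visit 9.
At 5: no right child.
Visit 5.
Full post-order sequence: 37, 27, 29, 22, 28, 1, 33, 12, 11, 9, 5.

8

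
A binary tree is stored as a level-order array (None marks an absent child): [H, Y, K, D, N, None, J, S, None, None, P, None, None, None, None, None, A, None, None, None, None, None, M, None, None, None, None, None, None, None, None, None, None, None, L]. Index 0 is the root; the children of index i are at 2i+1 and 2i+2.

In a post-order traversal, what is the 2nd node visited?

Post-order visits the left subtree, then the right subtree, then the node.
At H: go left to Y.
  At Y: go left to D.
    At D: go left to S.
      At S: no left child.
      At S: go right to A.
        At A: no left child.
        At A: go right to L.
          L is a leaf — visit L.
        Visit A.
      Visit S.
    At D: no right child.
    Visit D.
  At Y: go right to N.
    At N: no left child.
    At N: go right to P.
      At P: no left child.
      At P: go right to M.
        M is a leaf — visit M.
      Visit P.
    Visit N.
  Visit Y.
At H: go right to K.
  At K: no left child.
  At K: go right to J.
    J is a leaf — visit J.
  Visit K.
Visit H.
Full post-order sequence: L, A, S, D, M, P, N, Y, J, K, H.

A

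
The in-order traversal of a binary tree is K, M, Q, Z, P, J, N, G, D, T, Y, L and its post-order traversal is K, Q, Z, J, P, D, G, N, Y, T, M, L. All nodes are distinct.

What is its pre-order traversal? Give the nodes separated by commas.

The last element of post-order is the root; it splits in-order into left and right subtrees.
Root L: left subtree has 11 nodes {K, M, Q, Z, P, J, N, G, D, T, Y}, right has 0 { }.
  Root M: left subtree has 1 node {K}, right has 9 {Q, Z, P, J, N, G, D, T, Y}.
    Root T: left subtree has 7 nodes {Q, Z, P, J, N, G, D}, right has 1 {Y}.
      Root N: left subtree has 4 nodes {Q, Z, P, J}, right has 2 {G, D}.
        Root P: left subtree has 2 nodes {Q, Z}, right has 1 {J}.
          Root Z: left subtree has 1 node {Q}, right has 0 { }.
        Root G: left subtree has 0 nodes { }, right has 1 {D}.

L, M, K, T, N, P, Z, Q, J, G, D, Y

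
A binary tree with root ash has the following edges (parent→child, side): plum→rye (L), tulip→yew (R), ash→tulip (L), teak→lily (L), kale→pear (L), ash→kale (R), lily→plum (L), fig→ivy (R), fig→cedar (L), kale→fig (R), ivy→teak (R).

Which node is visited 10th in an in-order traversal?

In-order visits the left subtree, then the node, then the right subtree.
At ash: go left to tulip.
  At tulip: no left child.
  Visit tulip.
  At tulip: go right to yew.
    yew is a leaf — visit yew.
Visit ash.
At ash: go right to kale.
  At kale: go left to pear.
    pear is a leaf — visit pear.
  Visit kale.
  At kale: go right to fig.
    At fig: go left to cedar.
      cedar is a leaf — visit cedar.
    Visit fig.
    At fig: go right to ivy.
      At ivy: no left child.
      Visit ivy.
      At ivy: go right to teak.
        At teak: go left to lily.
          At lily: go left to plum.
            At plum: go left to rye.
              rye is a leaf — visit rye.
            Visit plum.
            At plum: no right child.
          Visit lily.
          At lily: no right child.
        Visit teak.
        At teak: no right child.
Full in-order sequence: tulip, yew, ash, pear, kale, cedar, fig, ivy, rye, plum, lily, teak.

plum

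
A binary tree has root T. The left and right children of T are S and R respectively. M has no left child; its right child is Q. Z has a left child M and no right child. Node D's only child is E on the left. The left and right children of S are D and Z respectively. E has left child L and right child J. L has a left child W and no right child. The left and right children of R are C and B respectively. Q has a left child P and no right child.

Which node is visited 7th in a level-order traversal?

B

Level-order visits nodes level by level from the root, left to right within each level.
Level 0: T
Level 1: S, R
Level 2: D, Z, C, B
Level 3: E, M
Level 4: L, J, Q
Level 5: W, P
Full level-order sequence: T, S, R, D, Z, C, B, E, M, L, J, Q, W, P.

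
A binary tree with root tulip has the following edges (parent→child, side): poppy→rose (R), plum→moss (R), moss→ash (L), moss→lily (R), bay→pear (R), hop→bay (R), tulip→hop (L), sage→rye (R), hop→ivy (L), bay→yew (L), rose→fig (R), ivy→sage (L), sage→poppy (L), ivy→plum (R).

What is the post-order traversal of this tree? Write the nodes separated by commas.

fig, rose, poppy, rye, sage, ash, lily, moss, plum, ivy, yew, pear, bay, hop, tulip

Post-order visits the left subtree, then the right subtree, then the node.
At tulip: go left to hop.
  At hop: go left to ivy.
    At ivy: go left to sage.
      At sage: go left to poppy.
        At poppy: no left child.
        At poppy: go right to rose.
          At rose: no left child.
          At rose: go right to fig.
            fig is a leaf — visit fig.
          Visit rose.
        Visit poppy.
      At sage: go right to rye.
        rye is a leaf — visit rye.
      Visit sage.
    At ivy: go right to plum.
      At plum: no left child.
      At plum: go right to moss.
        At moss: go left to ash.
          ash is a leaf — visit ash.
        At moss: go right to lily.
          lily is a leaf — visit lily.
        Visit moss.
      Visit plum.
    Visit ivy.
  At hop: go right to bay.
    At bay: go left to yew.
      yew is a leaf — visit yew.
    At bay: go right to pear.
      pear is a leaf — visit pear.
    Visit bay.
  Visit hop.
At tulip: no right child.
Visit tulip.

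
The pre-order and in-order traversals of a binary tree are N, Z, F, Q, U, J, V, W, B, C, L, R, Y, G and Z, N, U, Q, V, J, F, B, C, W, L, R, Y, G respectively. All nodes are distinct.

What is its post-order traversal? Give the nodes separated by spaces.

The first element of pre-order is the root; it splits in-order into left and right subtrees.
Root N: left subtree has 1 node {Z}, right has 12 {U, Q, V, J, F, B, C, W, L, R, Y, G}.
  Root F: left subtree has 4 nodes {U, Q, V, J}, right has 7 {B, C, W, L, R, Y, G}.
    Root Q: left subtree has 1 node {U}, right has 2 {V, J}.
      Root J: left subtree has 1 node {V}, right has 0 { }.
    Root W: left subtree has 2 nodes {B, C}, right has 4 {L, R, Y, G}.
      Root B: left subtree has 0 nodes { }, right has 1 {C}.
      Root L: left subtree has 0 nodes { }, right has 3 {R, Y, G}.
        Root R: left subtree has 0 nodes { }, right has 2 {Y, G}.
          Root Y: left subtree has 0 nodes { }, right has 1 {G}.

Z U V J Q C B G Y R L W F N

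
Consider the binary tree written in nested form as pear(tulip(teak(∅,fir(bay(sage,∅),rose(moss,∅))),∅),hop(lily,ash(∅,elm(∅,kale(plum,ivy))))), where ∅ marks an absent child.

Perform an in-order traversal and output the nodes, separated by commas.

In-order visits the left subtree, then the node, then the right subtree.
At pear: go left to tulip.
  At tulip: go left to teak.
    At teak: no left child.
    Visit teak.
    At teak: go right to fir.
      At fir: go left to bay.
        At bay: go left to sage.
          sage is a leaf — visit sage.
        Visit bay.
        At bay: no right child.
      Visit fir.
      At fir: go right to rose.
        At rose: go left to moss.
          moss is a leaf — visit moss.
        Visit rose.
        At rose: no right child.
  Visit tulip.
  At tulip: no right child.
Visit pear.
At pear: go right to hop.
  At hop: go left to lily.
    lily is a leaf — visit lily.
  Visit hop.
  At hop: go right to ash.
    At ash: no left child.
    Visit ash.
    At ash: go right to elm.
      At elm: no left child.
      Visit elm.
      At elm: go right to kale.
        At kale: go left to plum.
          plum is a leaf — visit plum.
        Visit kale.
        At kale: go right to ivy.
          ivy is a leaf — visit ivy.

teak, sage, bay, fir, moss, rose, tulip, pear, lily, hop, ash, elm, plum, kale, ivy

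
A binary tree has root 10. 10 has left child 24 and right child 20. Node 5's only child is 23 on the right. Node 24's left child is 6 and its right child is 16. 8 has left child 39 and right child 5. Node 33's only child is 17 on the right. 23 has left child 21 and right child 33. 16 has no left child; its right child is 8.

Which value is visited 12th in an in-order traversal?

20

In-order visits the left subtree, then the node, then the right subtree.
At 10: go left to 24.
  At 24: go left to 6.
    6 is a leaf — visit 6.
  Visit 24.
  At 24: go right to 16.
    At 16: no left child.
    Visit 16.
    At 16: go right to 8.
      At 8: go left to 39.
        39 is a leaf — visit 39.
      Visit 8.
      At 8: go right to 5.
        At 5: no left child.
        Visit 5.
        At 5: go right to 23.
          At 23: go left to 21.
            21 is a leaf — visit 21.
          Visit 23.
          At 23: go right to 33.
            At 33: no left child.
            Visit 33.
            At 33: go right to 17.
              17 is a leaf — visit 17.
Visit 10.
At 10: go right to 20.
  20 is a leaf — visit 20.
Full in-order sequence: 6, 24, 16, 39, 8, 5, 21, 23, 33, 17, 10, 20.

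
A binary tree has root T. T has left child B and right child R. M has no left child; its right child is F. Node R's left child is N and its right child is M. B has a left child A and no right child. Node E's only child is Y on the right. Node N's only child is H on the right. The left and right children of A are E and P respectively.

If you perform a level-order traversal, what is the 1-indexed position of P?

Level-order visits nodes level by level from the root, left to right within each level.
Level 0: T
Level 1: B, R
Level 2: A, N, M
Level 3: E, P, H, F
Level 4: Y
Full level-order sequence: T, B, R, A, N, M, E, P, H, F, Y.

8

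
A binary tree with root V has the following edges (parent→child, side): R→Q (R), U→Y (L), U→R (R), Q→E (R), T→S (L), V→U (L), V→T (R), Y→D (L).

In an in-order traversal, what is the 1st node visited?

In-order visits the left subtree, then the node, then the right subtree.
At V: go left to U.
  At U: go left to Y.
    At Y: go left to D.
      D is a leaf — visit D.
    Visit Y.
    At Y: no right child.
  Visit U.
  At U: go right to R.
    At R: no left child.
    Visit R.
    At R: go right to Q.
      At Q: no left child.
      Visit Q.
      At Q: go right to E.
        E is a leaf — visit E.
Visit V.
At V: go right to T.
  At T: go left to S.
    S is a leaf — visit S.
  Visit T.
  At T: no right child.
Full in-order sequence: D, Y, U, R, Q, E, V, S, T.

D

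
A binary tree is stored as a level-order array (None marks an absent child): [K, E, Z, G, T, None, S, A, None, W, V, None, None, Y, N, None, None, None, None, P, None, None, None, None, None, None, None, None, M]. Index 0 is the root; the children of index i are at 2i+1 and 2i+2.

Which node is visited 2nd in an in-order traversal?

G

In-order visits the left subtree, then the node, then the right subtree.
At K: go left to E.
  At E: go left to G.
    At G: go left to A.
      A is a leaf — visit A.
    Visit G.
    At G: no right child.
  Visit E.
  At E: go right to T.
    At T: go left to W.
      At W: go left to P.
        P is a leaf — visit P.
      Visit W.
      At W: no right child.
    Visit T.
    At T: go right to V.
      V is a leaf — visit V.
Visit K.
At K: go right to Z.
  At Z: no left child.
  Visit Z.
  At Z: go right to S.
    At S: go left to Y.
      At Y: no left child.
      Visit Y.
      At Y: go right to M.
        M is a leaf — visit M.
    Visit S.
    At S: go right to N.
      N is a leaf — visit N.
Full in-order sequence: A, G, E, P, W, T, V, K, Z, Y, M, S, N.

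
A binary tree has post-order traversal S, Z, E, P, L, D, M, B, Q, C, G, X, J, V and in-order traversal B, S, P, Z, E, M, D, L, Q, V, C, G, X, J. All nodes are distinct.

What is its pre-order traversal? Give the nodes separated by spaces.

The last element of post-order is the root; it splits in-order into left and right subtrees.
Root V: left subtree has 9 nodes {B, S, P, Z, E, M, D, L, Q}, right has 4 {C, G, X, J}.
  Root Q: left subtree has 8 nodes {B, S, P, Z, E, M, D, L}, right has 0 { }.
    Root B: left subtree has 0 nodes { }, right has 7 {S, P, Z, E, M, D, L}.
      Root M: left subtree has 4 nodes {S, P, Z, E}, right has 2 {D, L}.
        Root P: left subtree has 1 node {S}, right has 2 {Z, E}.
          Root E: left subtree has 1 node {Z}, right has 0 { }.
        Root D: left subtree has 0 nodes { }, right has 1 {L}.
  Root J: left subtree has 3 nodes {C, G, X}, right has 0 { }.
    Root X: left subtree has 2 nodes {C, G}, right has 0 { }.
      Root G: left subtree has 1 node {C}, right has 0 { }.

V Q B M P S E Z D L J X G C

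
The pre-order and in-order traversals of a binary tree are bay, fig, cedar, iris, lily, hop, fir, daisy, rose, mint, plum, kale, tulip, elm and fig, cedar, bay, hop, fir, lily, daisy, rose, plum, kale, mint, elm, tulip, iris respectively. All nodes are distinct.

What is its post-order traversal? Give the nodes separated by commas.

cedar, fig, fir, hop, kale, plum, elm, tulip, mint, rose, daisy, lily, iris, bay

The first element of pre-order is the root; it splits in-order into left and right subtrees.
Root bay: left subtree has 2 nodes {fig, cedar}, right has 11 {hop, fir, lily, daisy, rose, plum, kale, mint, elm, tulip, iris}.
  Root fig: left subtree has 0 nodes { }, right has 1 {cedar}.
  Root iris: left subtree has 10 nodes {hop, fir, lily, daisy, rose, plum, kale, mint, elm, tulip}, right has 0 { }.
    Root lily: left subtree has 2 nodes {hop, fir}, right has 7 {daisy, rose, plum, kale, mint, elm, tulip}.
      Root hop: left subtree has 0 nodes { }, right has 1 {fir}.
      Root daisy: left subtree has 0 nodes { }, right has 6 {rose, plum, kale, mint, elm, tulip}.
        Root rose: left subtree has 0 nodes { }, right has 5 {plum, kale, mint, elm, tulip}.
          Root mint: left subtree has 2 nodes {plum, kale}, right has 2 {elm, tulip}.
            Root plum: left subtree has 0 nodes { }, right has 1 {kale}.
            Root tulip: left subtree has 1 node {elm}, right has 0 { }.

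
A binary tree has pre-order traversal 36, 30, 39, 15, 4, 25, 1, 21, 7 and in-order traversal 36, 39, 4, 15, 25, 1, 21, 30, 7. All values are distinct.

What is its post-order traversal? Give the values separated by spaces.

4 21 1 25 15 39 7 30 36

The first element of pre-order is the root; it splits in-order into left and right subtrees.
Root 36: left subtree has 0 nodes { }, right has 8 {39, 4, 15, 25, 1, 21, 30, 7}.
  Root 30: left subtree has 6 nodes {39, 4, 15, 25, 1, 21}, right has 1 {7}.
    Root 39: left subtree has 0 nodes { }, right has 5 {4, 15, 25, 1, 21}.
      Root 15: left subtree has 1 node {4}, right has 3 {25, 1, 21}.
        Root 25: left subtree has 0 nodes { }, right has 2 {1, 21}.
          Root 1: left subtree has 0 nodes { }, right has 1 {21}.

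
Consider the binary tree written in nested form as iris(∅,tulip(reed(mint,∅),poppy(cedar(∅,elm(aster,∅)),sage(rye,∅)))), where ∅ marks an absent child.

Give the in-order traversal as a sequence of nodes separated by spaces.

In-order visits the left subtree, then the node, then the right subtree.
At iris: no left child.
Visit iris.
At iris: go right to tulip.
  At tulip: go left to reed.
    At reed: go left to mint.
      mint is a leaf — visit mint.
    Visit reed.
    At reed: no right child.
  Visit tulip.
  At tulip: go right to poppy.
    At poppy: go left to cedar.
      At cedar: no left child.
      Visit cedar.
      At cedar: go right to elm.
        At elm: go left to aster.
          aster is a leaf — visit aster.
        Visit elm.
        At elm: no right child.
    Visit poppy.
    At poppy: go right to sage.
      At sage: go left to rye.
        rye is a leaf — visit rye.
      Visit sage.
      At sage: no right child.

iris mint reed tulip cedar aster elm poppy rye sage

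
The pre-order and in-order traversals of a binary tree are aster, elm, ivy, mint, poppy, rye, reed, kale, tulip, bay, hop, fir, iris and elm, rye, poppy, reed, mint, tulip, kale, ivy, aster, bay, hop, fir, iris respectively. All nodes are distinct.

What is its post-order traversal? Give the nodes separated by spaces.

The first element of pre-order is the root; it splits in-order into left and right subtrees.
Root aster: left subtree has 8 nodes {elm, rye, poppy, reed, mint, tulip, kale, ivy}, right has 4 {bay, hop, fir, iris}.
  Root elm: left subtree has 0 nodes { }, right has 7 {rye, poppy, reed, mint, tulip, kale, ivy}.
    Root ivy: left subtree has 6 nodes {rye, poppy, reed, mint, tulip, kale}, right has 0 { }.
      Root mint: left subtree has 3 nodes {rye, poppy, reed}, right has 2 {tulip, kale}.
        Root poppy: left subtree has 1 node {rye}, right has 1 {reed}.
        Root kale: left subtree has 1 node {tulip}, right has 0 { }.
  Root bay: left subtree has 0 nodes { }, right has 3 {hop, fir, iris}.
    Root hop: left subtree has 0 nodes { }, right has 2 {fir, iris}.
      Root fir: left subtree has 0 nodes { }, right has 1 {iris}.

rye reed poppy tulip kale mint ivy elm iris fir hop bay aster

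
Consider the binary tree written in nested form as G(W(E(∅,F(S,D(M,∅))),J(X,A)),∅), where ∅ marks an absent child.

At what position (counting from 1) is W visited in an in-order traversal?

In-order visits the left subtree, then the node, then the right subtree.
At G: go left to W.
  At W: go left to E.
    At E: no left child.
    Visit E.
    At E: go right to F.
      At F: go left to S.
        S is a leaf — visit S.
      Visit F.
      At F: go right to D.
        At D: go left to M.
          M is a leaf — visit M.
        Visit D.
        At D: no right child.
  Visit W.
  At W: go right to J.
    At J: go left to X.
      X is a leaf — visit X.
    Visit J.
    At J: go right to A.
      A is a leaf — visit A.
Visit G.
At G: no right child.
Full in-order sequence: E, S, F, M, D, W, X, J, A, G.

6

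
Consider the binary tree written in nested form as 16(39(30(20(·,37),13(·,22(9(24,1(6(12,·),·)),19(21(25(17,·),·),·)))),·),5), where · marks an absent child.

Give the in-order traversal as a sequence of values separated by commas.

20, 37, 30, 13, 24, 9, 12, 6, 1, 22, 17, 25, 21, 19, 39, 16, 5

In-order visits the left subtree, then the node, then the right subtree.
At 16: go left to 39.
  At 39: go left to 30.
    At 30: go left to 20.
      At 20: no left child.
      Visit 20.
      At 20: go right to 37.
        37 is a leaf — visit 37.
    Visit 30.
    At 30: go right to 13.
      At 13: no left child.
      Visit 13.
      At 13: go right to 22.
        At 22: go left to 9.
          At 9: go left to 24.
            24 is a leaf — visit 24.
          Visit 9.
          At 9: go right to 1.
            At 1: go left to 6.
              At 6: go left to 12.
                12 is a leaf — visit 12.
              Visit 6.
              At 6: no right child.
            Visit 1.
            At 1: no right child.
        Visit 22.
        At 22: go right to 19.
          At 19: go left to 21.
            At 21: go left to 25.
              At 25: go left to 17.
                17 is a leaf — visit 17.
              Visit 25.
              At 25: no right child.
            Visit 21.
            At 21: no right child.
          Visit 19.
          At 19: no right child.
  Visit 39.
  At 39: no right child.
Visit 16.
At 16: go right to 5.
  5 is a leaf — visit 5.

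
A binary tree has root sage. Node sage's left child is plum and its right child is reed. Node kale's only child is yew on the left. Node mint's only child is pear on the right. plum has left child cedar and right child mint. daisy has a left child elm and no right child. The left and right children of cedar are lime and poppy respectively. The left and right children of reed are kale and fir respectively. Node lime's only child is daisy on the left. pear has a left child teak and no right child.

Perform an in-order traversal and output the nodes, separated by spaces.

In-order visits the left subtree, then the node, then the right subtree.
At sage: go left to plum.
  At plum: go left to cedar.
    At cedar: go left to lime.
      At lime: go left to daisy.
        At daisy: go left to elm.
          elm is a leaf — visit elm.
        Visit daisy.
        At daisy: no right child.
      Visit lime.
      At lime: no right child.
    Visit cedar.
    At cedar: go right to poppy.
      poppy is a leaf — visit poppy.
  Visit plum.
  At plum: go right to mint.
    At mint: no left child.
    Visit mint.
    At mint: go right to pear.
      At pear: go left to teak.
        teak is a leaf — visit teak.
      Visit pear.
      At pear: no right child.
Visit sage.
At sage: go right to reed.
  At reed: go left to kale.
    At kale: go left to yew.
      yew is a leaf — visit yew.
    Visit kale.
    At kale: no right child.
  Visit reed.
  At reed: go right to fir.
    fir is a leaf — visit fir.

elm daisy lime cedar poppy plum mint teak pear sage yew kale reed fir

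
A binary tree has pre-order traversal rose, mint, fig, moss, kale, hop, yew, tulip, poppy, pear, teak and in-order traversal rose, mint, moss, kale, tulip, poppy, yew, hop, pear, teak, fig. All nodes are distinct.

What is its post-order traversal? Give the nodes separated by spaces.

poppy tulip yew teak pear hop kale moss fig mint rose

The first element of pre-order is the root; it splits in-order into left and right subtrees.
Root rose: left subtree has 0 nodes { }, right has 10 {mint, moss, kale, tulip, poppy, yew, hop, pear, teak, fig}.
  Root mint: left subtree has 0 nodes { }, right has 9 {moss, kale, tulip, poppy, yew, hop, pear, teak, fig}.
    Root fig: left subtree has 8 nodes {moss, kale, tulip, poppy, yew, hop, pear, teak}, right has 0 { }.
      Root moss: left subtree has 0 nodes { }, right has 7 {kale, tulip, poppy, yew, hop, pear, teak}.
        Root kale: left subtree has 0 nodes { }, right has 6 {tulip, poppy, yew, hop, pear, teak}.
          Root hop: left subtree has 3 nodes {tulip, poppy, yew}, right has 2 {pear, teak}.
            Root yew: left subtree has 2 nodes {tulip, poppy}, right has 0 { }.
              Root tulip: left subtree has 0 nodes { }, right has 1 {poppy}.
            Root pear: left subtree has 0 nodes { }, right has 1 {teak}.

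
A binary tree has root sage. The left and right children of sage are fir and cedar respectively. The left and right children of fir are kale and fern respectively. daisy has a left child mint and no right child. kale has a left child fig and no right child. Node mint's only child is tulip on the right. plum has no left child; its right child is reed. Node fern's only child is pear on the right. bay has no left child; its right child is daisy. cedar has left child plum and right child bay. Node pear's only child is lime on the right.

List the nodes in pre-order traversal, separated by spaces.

Pre-order visits the node, then its left subtree, then its right subtree.
Visit sage.
At sage: go left to fir.
  Visit fir.
  At fir: go left to kale.
    Visit kale.
    At kale: go left to fig.
      fig is a leaf — visit fig.
    At kale: no right child.
  At fir: go right to fern.
    Visit fern.
    At fern: no left child.
    At fern: go right to pear.
      Visit pear.
      At pear: no left child.
      At pear: go right to lime.
        lime is a leaf — visit lime.
At sage: go right to cedar.
  Visit cedar.
  At cedar: go left to plum.
    Visit plum.
    At plum: no left child.
    At plum: go right to reed.
      reed is a leaf — visit reed.
  At cedar: go right to bay.
    Visit bay.
    At bay: no left child.
    At bay: go right to daisy.
      Visit daisy.
      At daisy: go left to mint.
        Visit mint.
        At mint: no left child.
        At mint: go right to tulip.
          tulip is a leaf — visit tulip.
      At daisy: no right child.

sage fir kale fig fern pear lime cedar plum reed bay daisy mint tulip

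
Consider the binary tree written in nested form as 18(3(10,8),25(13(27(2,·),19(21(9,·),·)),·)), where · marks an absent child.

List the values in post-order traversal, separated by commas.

10, 8, 3, 2, 27, 9, 21, 19, 13, 25, 18

Post-order visits the left subtree, then the right subtree, then the node.
At 18: go left to 3.
  At 3: go left to 10.
    10 is a leaf — visit 10.
  At 3: go right to 8.
    8 is a leaf — visit 8.
  Visit 3.
At 18: go right to 25.
  At 25: go left to 13.
    At 13: go left to 27.
      At 27: go left to 2.
        2 is a leaf — visit 2.
      At 27: no right child.
      Visit 27.
    At 13: go right to 19.
      At 19: go left to 21.
        At 21: go left to 9.
          9 is a leaf — visit 9.
        At 21: no right child.
        Visit 21.
      At 19: no right child.
      Visit 19.
    Visit 13.
  At 25: no right child.
  Visit 25.
Visit 18.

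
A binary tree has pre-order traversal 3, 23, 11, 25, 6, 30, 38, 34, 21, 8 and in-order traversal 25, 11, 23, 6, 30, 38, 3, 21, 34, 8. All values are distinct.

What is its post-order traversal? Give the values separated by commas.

25, 11, 38, 30, 6, 23, 21, 8, 34, 3

The first element of pre-order is the root; it splits in-order into left and right subtrees.
Root 3: left subtree has 6 nodes {25, 11, 23, 6, 30, 38}, right has 3 {21, 34, 8}.
  Root 23: left subtree has 2 nodes {25, 11}, right has 3 {6, 30, 38}.
    Root 11: left subtree has 1 node {25}, right has 0 { }.
    Root 6: left subtree has 0 nodes { }, right has 2 {30, 38}.
      Root 30: left subtree has 0 nodes { }, right has 1 {38}.
  Root 34: left subtree has 1 node {21}, right has 1 {8}.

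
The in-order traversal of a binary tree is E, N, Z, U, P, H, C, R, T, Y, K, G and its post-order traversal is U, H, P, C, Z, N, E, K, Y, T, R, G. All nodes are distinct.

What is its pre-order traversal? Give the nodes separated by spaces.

The last element of post-order is the root; it splits in-order into left and right subtrees.
Root G: left subtree has 11 nodes {E, N, Z, U, P, H, C, R, T, Y, K}, right has 0 { }.
  Root R: left subtree has 7 nodes {E, N, Z, U, P, H, C}, right has 3 {T, Y, K}.
    Root E: left subtree has 0 nodes { }, right has 6 {N, Z, U, P, H, C}.
      Root N: left subtree has 0 nodes { }, right has 5 {Z, U, P, H, C}.
        Root Z: left subtree has 0 nodes { }, right has 4 {U, P, H, C}.
          Root C: left subtree has 3 nodes {U, P, H}, right has 0 { }.
            Root P: left subtree has 1 node {U}, right has 1 {H}.
    Root T: left subtree has 0 nodes { }, right has 2 {Y, K}.
      Root Y: left subtree has 0 nodes { }, right has 1 {K}.

G R E N Z C P U H T Y K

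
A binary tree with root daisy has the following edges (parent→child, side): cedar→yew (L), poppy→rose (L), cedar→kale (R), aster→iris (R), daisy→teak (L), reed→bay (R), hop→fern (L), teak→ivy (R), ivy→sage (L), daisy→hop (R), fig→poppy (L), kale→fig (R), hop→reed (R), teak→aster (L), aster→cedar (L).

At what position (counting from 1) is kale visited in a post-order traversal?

5

Post-order visits the left subtree, then the right subtree, then the node.
At daisy: go left to teak.
  At teak: go left to aster.
    At aster: go left to cedar.
      At cedar: go left to yew.
        yew is a leaf — visit yew.
      At cedar: go right to kale.
        At kale: no left child.
        At kale: go right to fig.
          At fig: go left to poppy.
            At poppy: go left to rose.
              rose is a leaf — visit rose.
            At poppy: no right child.
            Visit poppy.
          At fig: no right child.
          Visit fig.
        Visit kale.
      Visit cedar.
    At aster: go right to iris.
      iris is a leaf — visit iris.
    Visit aster.
  At teak: go right to ivy.
    At ivy: go left to sage.
      sage is a leaf — visit sage.
    At ivy: no right child.
    Visit ivy.
  Visit teak.
At daisy: go right to hop.
  At hop: go left to fern.
    fern is a leaf — visit fern.
  At hop: go right to reed.
    At reed: no left child.
    At reed: go right to bay.
      bay is a leaf — visit bay.
    Visit reed.
  Visit hop.
Visit daisy.
Full post-order sequence: yew, rose, poppy, fig, kale, cedar, iris, aster, sage, ivy, teak, fern, bay, reed, hop, daisy.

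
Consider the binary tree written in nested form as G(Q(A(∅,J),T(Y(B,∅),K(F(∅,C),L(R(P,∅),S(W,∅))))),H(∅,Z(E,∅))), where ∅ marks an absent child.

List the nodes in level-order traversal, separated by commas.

G, Q, H, A, T, Z, J, Y, K, E, B, F, L, C, R, S, P, W

Level-order visits nodes level by level from the root, left to right within each level.
Level 0: G
Level 1: Q, H
Level 2: A, T, Z
Level 3: J, Y, K, E
Level 4: B, F, L
Level 5: C, R, S
Level 6: P, W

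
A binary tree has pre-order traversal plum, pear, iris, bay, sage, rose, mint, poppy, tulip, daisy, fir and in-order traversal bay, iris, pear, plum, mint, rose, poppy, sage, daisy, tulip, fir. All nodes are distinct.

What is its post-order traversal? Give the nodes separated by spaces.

bay iris pear mint poppy rose daisy fir tulip sage plum

The first element of pre-order is the root; it splits in-order into left and right subtrees.
Root plum: left subtree has 3 nodes {bay, iris, pear}, right has 7 {mint, rose, poppy, sage, daisy, tulip, fir}.
  Root pear: left subtree has 2 nodes {bay, iris}, right has 0 { }.
    Root iris: left subtree has 1 node {bay}, right has 0 { }.
  Root sage: left subtree has 3 nodes {mint, rose, poppy}, right has 3 {daisy, tulip, fir}.
    Root rose: left subtree has 1 node {mint}, right has 1 {poppy}.
    Root tulip: left subtree has 1 node {daisy}, right has 1 {fir}.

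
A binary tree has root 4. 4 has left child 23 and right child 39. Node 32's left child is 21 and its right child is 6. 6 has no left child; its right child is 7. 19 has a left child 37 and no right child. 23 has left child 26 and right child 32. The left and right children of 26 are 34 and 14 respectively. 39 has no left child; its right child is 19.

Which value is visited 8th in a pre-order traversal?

6

Pre-order visits the node, then its left subtree, then its right subtree.
Visit 4.
At 4: go left to 23.
  Visit 23.
  At 23: go left to 26.
    Visit 26.
    At 26: go left to 34.
      34 is a leaf — visit 34.
    At 26: go right to 14.
      14 is a leaf — visit 14.
  At 23: go right to 32.
    Visit 32.
    At 32: go left to 21.
      21 is a leaf — visit 21.
    At 32: go right to 6.
      Visit 6.
      At 6: no left child.
      At 6: go right to 7.
        7 is a leaf — visit 7.
At 4: go right to 39.
  Visit 39.
  At 39: no left child.
  At 39: go right to 19.
    Visit 19.
    At 19: go left to 37.
      37 is a leaf — visit 37.
    At 19: no right child.
Full pre-order sequence: 4, 23, 26, 34, 14, 32, 21, 6, 7, 39, 19, 37.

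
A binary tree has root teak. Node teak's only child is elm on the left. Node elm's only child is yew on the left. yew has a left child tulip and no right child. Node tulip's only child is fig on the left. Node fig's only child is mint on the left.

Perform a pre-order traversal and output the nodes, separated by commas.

teak, elm, yew, tulip, fig, mint

Pre-order visits the node, then its left subtree, then its right subtree.
Visit teak.
At teak: go left to elm.
  Visit elm.
  At elm: go left to yew.
    Visit yew.
    At yew: go left to tulip.
      Visit tulip.
      At tulip: go left to fig.
        Visit fig.
        At fig: go left to mint.
          mint is a leaf — visit mint.
        At fig: no right child.
      At tulip: no right child.
    At yew: no right child.
  At elm: no right child.
At teak: no right child.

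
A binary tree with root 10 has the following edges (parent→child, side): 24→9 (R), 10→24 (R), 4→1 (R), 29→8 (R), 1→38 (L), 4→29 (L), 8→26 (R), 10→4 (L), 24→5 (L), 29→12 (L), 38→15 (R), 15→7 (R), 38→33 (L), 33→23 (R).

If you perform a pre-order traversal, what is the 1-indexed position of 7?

Pre-order visits the node, then its left subtree, then its right subtree.
Visit 10.
At 10: go left to 4.
  Visit 4.
  At 4: go left to 29.
    Visit 29.
    At 29: go left to 12.
      12 is a leaf — visit 12.
    At 29: go right to 8.
      Visit 8.
      At 8: no left child.
      At 8: go right to 26.
        26 is a leaf — visit 26.
  At 4: go right to 1.
    Visit 1.
    At 1: go left to 38.
      Visit 38.
      At 38: go left to 33.
        Visit 33.
        At 33: no left child.
        At 33: go right to 23.
          23 is a leaf — visit 23.
      At 38: go right to 15.
        Visit 15.
        At 15: no left child.
        At 15: go right to 7.
          7 is a leaf — visit 7.
    At 1: no right child.
At 10: go right to 24.
  Visit 24.
  At 24: go left to 5.
    5 is a leaf — visit 5.
  At 24: go right to 9.
    9 is a leaf — visit 9.
Full pre-order sequence: 10, 4, 29, 12, 8, 26, 1, 38, 33, 23, 15, 7, 24, 5, 9.

12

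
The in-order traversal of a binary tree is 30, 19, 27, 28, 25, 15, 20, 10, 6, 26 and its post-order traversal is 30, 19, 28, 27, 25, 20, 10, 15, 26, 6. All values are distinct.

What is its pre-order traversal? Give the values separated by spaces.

The last element of post-order is the root; it splits in-order into left and right subtrees.
Root 6: left subtree has 8 nodes {30, 19, 27, 28, 25, 15, 20, 10}, right has 1 {26}.
  Root 15: left subtree has 5 nodes {30, 19, 27, 28, 25}, right has 2 {20, 10}.
    Root 25: left subtree has 4 nodes {30, 19, 27, 28}, right has 0 { }.
      Root 27: left subtree has 2 nodes {30, 19}, right has 1 {28}.
        Root 19: left subtree has 1 node {30}, right has 0 { }.
    Root 10: left subtree has 1 node {20}, right has 0 { }.

6 15 25 27 19 30 28 10 20 26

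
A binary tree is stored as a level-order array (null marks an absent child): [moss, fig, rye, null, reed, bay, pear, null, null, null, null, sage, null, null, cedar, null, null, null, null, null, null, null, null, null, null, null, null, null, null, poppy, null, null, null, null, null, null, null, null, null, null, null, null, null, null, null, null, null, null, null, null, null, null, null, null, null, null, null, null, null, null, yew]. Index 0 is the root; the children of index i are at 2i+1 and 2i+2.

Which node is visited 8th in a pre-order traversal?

cedar

Pre-order visits the node, then its left subtree, then its right subtree.
Visit moss.
At moss: go left to fig.
  Visit fig.
  At fig: no left child.
  At fig: go right to reed.
    reed is a leaf — visit reed.
At moss: go right to rye.
  Visit rye.
  At rye: go left to bay.
    Visit bay.
    At bay: go left to sage.
      sage is a leaf — visit sage.
    At bay: no right child.
  At rye: go right to pear.
    Visit pear.
    At pear: no left child.
    At pear: go right to cedar.
      Visit cedar.
      At cedar: go left to poppy.
        Visit poppy.
        At poppy: no left child.
        At poppy: go right to yew.
          yew is a leaf — visit yew.
      At cedar: no right child.
Full pre-order sequence: moss, fig, reed, rye, bay, sage, pear, cedar, poppy, yew.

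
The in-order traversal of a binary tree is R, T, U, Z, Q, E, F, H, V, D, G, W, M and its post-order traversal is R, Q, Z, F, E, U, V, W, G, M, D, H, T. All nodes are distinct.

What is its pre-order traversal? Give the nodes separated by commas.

The last element of post-order is the root; it splits in-order into left and right subtrees.
Root T: left subtree has 1 node {R}, right has 11 {U, Z, Q, E, F, H, V, D, G, W, M}.
  Root H: left subtree has 5 nodes {U, Z, Q, E, F}, right has 5 {V, D, G, W, M}.
    Root U: left subtree has 0 nodes { }, right has 4 {Z, Q, E, F}.
      Root E: left subtree has 2 nodes {Z, Q}, right has 1 {F}.
        Root Z: left subtree has 0 nodes { }, right has 1 {Q}.
    Root D: left subtree has 1 node {V}, right has 3 {G, W, M}.
      Root M: left subtree has 2 nodes {G, W}, right has 0 { }.
        Root G: left subtree has 0 nodes { }, right has 1 {W}.

T, R, H, U, E, Z, Q, F, D, V, M, G, W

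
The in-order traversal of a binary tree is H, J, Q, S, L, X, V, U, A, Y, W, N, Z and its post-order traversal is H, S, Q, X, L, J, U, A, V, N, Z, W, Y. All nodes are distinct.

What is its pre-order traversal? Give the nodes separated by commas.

The last element of post-order is the root; it splits in-order into left and right subtrees.
Root Y: left subtree has 9 nodes {H, J, Q, S, L, X, V, U, A}, right has 3 {W, N, Z}.
  Root V: left subtree has 6 nodes {H, J, Q, S, L, X}, right has 2 {U, A}.
    Root J: left subtree has 1 node {H}, right has 4 {Q, S, L, X}.
      Root L: left subtree has 2 nodes {Q, S}, right has 1 {X}.
        Root Q: left subtree has 0 nodes { }, right has 1 {S}.
    Root A: left subtree has 1 node {U}, right has 0 { }.
  Root W: left subtree has 0 nodes { }, right has 2 {N, Z}.
    Root Z: left subtree has 1 node {N}, right has 0 { }.

Y, V, J, H, L, Q, S, X, A, U, W, Z, N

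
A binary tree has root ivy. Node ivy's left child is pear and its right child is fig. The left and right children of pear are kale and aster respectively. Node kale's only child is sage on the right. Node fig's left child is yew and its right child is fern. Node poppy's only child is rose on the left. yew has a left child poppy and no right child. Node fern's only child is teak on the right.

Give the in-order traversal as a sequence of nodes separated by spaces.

kale sage pear aster ivy rose poppy yew fig fern teak

In-order visits the left subtree, then the node, then the right subtree.
At ivy: go left to pear.
  At pear: go left to kale.
    At kale: no left child.
    Visit kale.
    At kale: go right to sage.
      sage is a leaf — visit sage.
  Visit pear.
  At pear: go right to aster.
    aster is a leaf — visit aster.
Visit ivy.
At ivy: go right to fig.
  At fig: go left to yew.
    At yew: go left to poppy.
      At poppy: go left to rose.
        rose is a leaf — visit rose.
      Visit poppy.
      At poppy: no right child.
    Visit yew.
    At yew: no right child.
  Visit fig.
  At fig: go right to fern.
    At fern: no left child.
    Visit fern.
    At fern: go right to teak.
      teak is a leaf — visit teak.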